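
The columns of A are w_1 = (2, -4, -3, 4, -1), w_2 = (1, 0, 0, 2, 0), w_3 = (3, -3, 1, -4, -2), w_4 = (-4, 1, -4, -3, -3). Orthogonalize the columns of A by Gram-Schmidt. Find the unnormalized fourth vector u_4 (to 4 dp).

w_1 = (2, -4, -3, 4, -1); ‖w_1‖ = 6.7823, so q_1 = (0.2949, -0.5898, -0.4423, 0.5898, -0.1474).
q_1·w_2 = 0.2949·1 + (-0.5898)·0 + (-0.4423)·0 + 0.5898·2 + (-0.1474)·0 = 1.4744.
u_2 = w_2 − 1.4744·q_1 = (0.5652, 0.8696, 0.6522, 1.1304, 0.2174).
‖u_2‖ = 1.6811, so q_2 = (0.3362, 0.5173, 0.3879, 0.6724, 0.1293).
q_1·w_3 = 0.2949·3 + (-0.5898)·(-3) + (-0.4423)·1 + 0.5898·(-4) + (-0.1474)·(-2) = 0.1474; q_2·w_3 = 0.3362·3 + 0.5173·(-3) + 0.3879·1 + 0.6724·(-4) + 0.1293·(-2) = -3.1036.
u_3 = w_3 − 0.1474·q_1 + 3.1036·q_2 = (4.0000, -1.3077, 2.2692, -2.0000, -1.5769).
‖u_3‖ = 5.4172, so q_3 = (0.7384, -0.2414, 0.4189, -0.3692, -0.2911).
q_1·w_4 = 0.2949·(-4) + (-0.5898)·1 + (-0.4423)·(-4) + 0.5898·(-3) + (-0.1474)·(-3) = -1.3270; q_2·w_4 = 0.3362·(-4) + 0.5173·1 + 0.3879·(-4) + 0.6724·(-3) + 0.1293·(-3) = -4.7847; q_3·w_4 = 0.7384·(-4) + (-0.2414)·1 + 0.4189·(-4) + (-0.3692)·(-3) + (-0.2911)·(-3) = -2.8897.
u_4 = w_4 + 1.3270·q_1 + 4.7847·q_2 + 2.8897·q_3 = (0.1337, 1.9948, -1.5203, -0.0668, -3.4181).

u_4 = (0.1337, 1.9948, -1.5203, -0.0668, -3.4181)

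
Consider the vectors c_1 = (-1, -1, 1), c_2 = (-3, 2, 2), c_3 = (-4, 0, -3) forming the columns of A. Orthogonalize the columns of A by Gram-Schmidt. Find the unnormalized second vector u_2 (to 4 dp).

u_2 = (-2.0000, 3.0000, 1.0000)

c_1 = (-1, -1, 1); ‖c_1‖ = 1.7321, so q_1 = (-0.5774, -0.5774, 0.5774).
q_1·c_2 = (-0.5774)·(-3) + (-0.5774)·2 + 0.5774·2 = 1.7321.
u_2 = c_2 − 1.7321·q_1 = (-2.0000, 3.0000, 1.0000).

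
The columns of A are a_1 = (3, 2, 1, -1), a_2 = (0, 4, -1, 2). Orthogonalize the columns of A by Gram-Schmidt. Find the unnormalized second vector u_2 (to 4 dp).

a_1 = (3, 2, 1, -1); ‖a_1‖ = 3.8730, so e_1 = (0.7746, 0.5164, 0.2582, -0.2582).
e_1·a_2 = 0.7746·0 + 0.5164·4 + 0.2582·(-1) + (-0.2582)·2 = 1.2910.
u_2 = a_2 − 1.2910·e_1 = (-1.0000, 3.3333, -1.3333, 2.3333).

u_2 = (-1.0000, 3.3333, -1.3333, 2.3333)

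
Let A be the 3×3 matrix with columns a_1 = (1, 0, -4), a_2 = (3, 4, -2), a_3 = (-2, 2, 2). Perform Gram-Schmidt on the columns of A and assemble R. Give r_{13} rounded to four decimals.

q_1 = a_1/‖a_1‖ = (1, 0, -4)/4.1231 = (0.2425, 0.0000, -0.9701).
r_{13} = q_1·a_3 = -2.4254.

r_{13} = -2.4254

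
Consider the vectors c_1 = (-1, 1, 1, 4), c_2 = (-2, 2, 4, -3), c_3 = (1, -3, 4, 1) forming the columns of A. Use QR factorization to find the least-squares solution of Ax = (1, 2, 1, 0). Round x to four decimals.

c_1 = (-1, 1, 1, 4); ‖c_1‖ = 4.3589, so q_1 = (-0.2294, 0.2294, 0.2294, 0.9177).
q_1·c_2 = (-0.2294)·(-2) + 0.2294·2 + 0.2294·4 + 0.9177·(-3) = -0.9177.
u_2 = c_2 + 0.9177·q_1 = (-2.2105, 2.2105, 4.2105, -2.1579).
‖u_2‖ = 5.6708, so q_2 = (-0.3898, 0.3898, 0.7425, -0.3805).
q_1·c_3 = (-0.2294)·1 + 0.2294·(-3) + 0.2294·4 + 0.9177·1 = 0.9177; q_2·c_3 = (-0.3898)·1 + 0.3898·(-3) + 0.7425·4 + (-0.3805)·1 = 1.0302.
u_3 = c_3 − 0.9177·q_1 − 1.0302·q_2 = (1.6121, -3.6121, 3.0245, 0.5499).
‖u_3‖ = 5.0096, so q_3 = (0.3218, -0.7210, 0.6037, 0.1098).
Qᵀb = (0.4588, 1.1323, -0.5165).
Back-substitute: x_3 = -0.5165/5.0096 = -0.1031.
x_2 = (1.1323 − 1.0302·(-0.1031))/5.6708 = 0.2184.
x_1 = (0.4588 + 0.9177·0.2184 − 0.9177·(-0.1031))/4.3589 = 0.1729.

x = (0.1729, 0.2184, -0.1031)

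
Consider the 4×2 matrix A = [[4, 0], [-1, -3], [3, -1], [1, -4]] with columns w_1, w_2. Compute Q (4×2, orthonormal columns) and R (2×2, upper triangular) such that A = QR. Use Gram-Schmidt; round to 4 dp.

q_1 = w_1/‖w_1‖ = (4, -1, 3, 1)/5.1962 = (0.7698, -0.1925, 0.5774, 0.1925).
r_{12} = q_1·w_2 = -0.7698.
u_2 = w_2 + 0.7698·q_1 = (0.5926, -3.1481, -0.5556, -3.8519).
‖u_2‖ = 5.0406, so q_2 = (0.1176, -0.6246, -0.1102, -0.7642).

Q = [[0.7698, 0.1176], [-0.1925, -0.6246], [0.5774, -0.1102], [0.1925, -0.7642]], R = [[5.1962, -0.7698], [0.0000, 5.0406]]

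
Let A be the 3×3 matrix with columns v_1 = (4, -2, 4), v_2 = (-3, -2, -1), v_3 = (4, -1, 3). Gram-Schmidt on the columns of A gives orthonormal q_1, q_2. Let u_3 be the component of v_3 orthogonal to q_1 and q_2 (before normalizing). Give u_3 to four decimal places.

v_1 = (4, -2, 4); ‖v_1‖ = 6.0000, so q_1 = (0.6667, -0.3333, 0.6667).
q_1·v_2 = 0.6667·(-3) + (-0.3333)·(-2) + 0.6667·(-1) = -2.0000.
u_2 = v_2 + 2.0000·q_1 = (-1.6667, -2.6667, 0.3333).
‖u_2‖ = 3.1623, so q_2 = (-0.5270, -0.8433, 0.1054).
q_1·v_3 = 0.6667·4 + (-0.3333)·(-1) + 0.6667·3 = 5.0000; q_2·v_3 = (-0.5270)·4 + (-0.8433)·(-1) + 0.1054·3 = -0.9487.
u_3 = v_3 − 5.0000·q_1 + 0.9487·q_2 = (0.1667, -0.1333, -0.2333).

u_3 = (0.1667, -0.1333, -0.2333)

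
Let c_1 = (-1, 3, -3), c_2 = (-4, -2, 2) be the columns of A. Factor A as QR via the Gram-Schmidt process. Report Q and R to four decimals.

Q = [[-0.2294, -0.9733], [0.6882, -0.1622], [-0.6882, 0.1622]], R = [[4.3589, -1.8353], [0.0000, 4.5422]]

c_1 = (-1, 3, -3); ‖c_1‖ = 4.3589, so q_1 = (-0.2294, 0.6882, -0.6882).
q_1·c_2 = (-0.2294)·(-4) + 0.6882·(-2) + (-0.6882)·2 = -1.8353.
u_2 = c_2 + 1.8353·q_1 = (-4.4211, -0.7368, 0.7368).
‖u_2‖ = 4.5422, so q_2 = (-0.9733, -0.1622, 0.1622).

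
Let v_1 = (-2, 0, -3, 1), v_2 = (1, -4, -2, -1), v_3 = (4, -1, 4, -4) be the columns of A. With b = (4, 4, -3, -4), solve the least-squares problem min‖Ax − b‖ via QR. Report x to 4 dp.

v_1 = (-2, 0, -3, 1); ‖v_1‖ = 3.7417, so e_1 = (-0.5345, 0.0000, -0.8018, 0.2673).
e_1·v_2 = (-0.5345)·1 + 0.0000·(-4) + (-0.8018)·(-2) + 0.2673·(-1) = 0.8018.
u_2 = v_2 − 0.8018·e_1 = (1.4286, -4.0000, -1.3571, -1.2143).
‖u_2‖ = 4.6214, so e_2 = (0.3091, -0.8655, -0.2937, -0.2628).
e_1·v_3 = (-0.5345)·4 + 0.0000·(-1) + (-0.8018)·4 + 0.2673·(-4) = -6.4143; e_2·v_3 = 0.3091·4 + (-0.8655)·(-1) + (-0.2937)·4 + (-0.2628)·(-4) = 1.9784.
u_3 = v_3 + 6.4143·e_1 − 1.9784·e_2 = (-0.0401, 0.7124, -0.5619, -1.7659).
‖u_3‖ = 1.9857, so e_3 = (-0.0202, 0.3587, -0.2830, -0.8893).
Qᵀb = (-0.8018, -0.2937, 5.7601).
Back-substitute: x_3 = 5.7601/1.9857 = 2.9008.
x_2 = (-0.2937 − 1.9784·2.9008)/4.6214 = -1.3053.
x_1 = (-0.8018 − 0.8018·(-1.3053) + 6.4143·2.9008)/3.7417 = 5.0382.

x = (5.0382, -1.3053, 2.9008)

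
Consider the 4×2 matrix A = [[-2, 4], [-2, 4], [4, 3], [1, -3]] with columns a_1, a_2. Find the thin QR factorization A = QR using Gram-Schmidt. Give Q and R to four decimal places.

Q = [[-0.4000, 0.4963], [-0.4000, 0.4963], [0.8000, 0.5944], [0.2000, -0.3924]], R = [[5.0000, -1.4000], [0.0000, 6.9311]]

a_1 = (-2, -2, 4, 1); ‖a_1‖ = 5.0000, so q_1 = (-0.4000, -0.4000, 0.8000, 0.2000).
q_1·a_2 = (-0.4000)·4 + (-0.4000)·4 + 0.8000·3 + 0.2000·(-3) = -1.4000.
u_2 = a_2 + 1.4000·q_1 = (3.4400, 3.4400, 4.1200, -2.7200).
‖u_2‖ = 6.9311, so q_2 = (0.4963, 0.4963, 0.5944, -0.3924).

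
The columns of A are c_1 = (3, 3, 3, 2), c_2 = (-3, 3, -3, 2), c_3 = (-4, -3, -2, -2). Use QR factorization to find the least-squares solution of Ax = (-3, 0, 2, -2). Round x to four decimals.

c_1 = (3, 3, 3, 2); ‖c_1‖ = 5.5678, so q_1 = (0.5388, 0.5388, 0.5388, 0.3592).
q_1·c_2 = 0.5388·(-3) + 0.5388·3 + 0.5388·(-3) + 0.3592·2 = -0.8980.
u_2 = c_2 + 0.8980·q_1 = (-2.5161, 3.4839, -2.5161, 2.3226).
‖u_2‖ = 5.4949, so q_2 = (-0.4579, 0.6340, -0.4579, 0.4227).
q_1·c_3 = 0.5388·(-4) + 0.5388·(-3) + 0.5388·(-2) + 0.3592·(-2) = -5.5678; q_2·c_3 = (-0.4579)·(-4) + 0.6340·(-3) + (-0.4579)·(-2) + 0.4227·(-2) = 0.0000.
u_3 = c_3 + 5.5678·q_1 + 0.0000·q_2 = (-1.0000, 0.0000, 1.0000, 0.0000).
‖u_3‖ = 1.4142, so q_3 = (-0.7071, 0.0000, 0.7071, 0.0000).
Qᵀb = (-1.2572, -0.3875, 3.5355).
Back-substitute: x_3 = 3.5355/1.4142 = 2.5000.
x_2 = (-0.3875 + 0.0000·2.5000)/5.4949 = -0.0705.
x_1 = (-1.2572 + 0.8980·(-0.0705) + 5.5678·2.5000)/5.5678 = 2.2628.

x = (2.2628, -0.0705, 2.5000)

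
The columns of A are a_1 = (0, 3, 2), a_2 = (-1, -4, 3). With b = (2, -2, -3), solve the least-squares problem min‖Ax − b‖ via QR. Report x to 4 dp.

x = (-1.0927, -0.3675)

a_1 = (0, 3, 2); ‖a_1‖ = 3.6056, so e_1 = (0.0000, 0.8321, 0.5547).
e_1·a_2 = 0.0000·(-1) + 0.8321·(-4) + 0.5547·3 = -1.6641.
u_2 = a_2 + 1.6641·e_1 = (-1.0000, -2.6154, 3.9231).
‖u_2‖ = 4.8198, so e_2 = (-0.2075, -0.5426, 0.8139).
Qᵀb = (-3.3282, -1.7715).
Back-substitute: x_2 = -1.7715/4.8198 = -0.3675.
x_1 = (-3.3282 + 1.6641·(-0.3675))/3.6056 = -1.0927.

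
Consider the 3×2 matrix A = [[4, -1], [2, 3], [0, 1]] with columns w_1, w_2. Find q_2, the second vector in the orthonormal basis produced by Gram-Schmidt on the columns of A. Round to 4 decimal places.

w_1 = (4, 2, 0); ‖w_1‖ = 4.4721, so q_1 = (0.8944, 0.4472, 0.0000).
q_1·w_2 = 0.8944·(-1) + 0.4472·3 + 0.0000·1 = 0.4472.
u_2 = w_2 − 0.4472·q_1 = (-1.4000, 2.8000, 1.0000).
‖u_2‖ = 3.2863, so q_2 = (-0.4260, 0.8520, 0.3043).

q_2 = (-0.4260, 0.8520, 0.3043)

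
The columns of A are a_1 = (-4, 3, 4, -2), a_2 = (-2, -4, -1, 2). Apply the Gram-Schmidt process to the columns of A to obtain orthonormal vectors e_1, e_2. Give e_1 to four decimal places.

a_1 = (-4, 3, 4, -2); ‖a_1‖ = 6.7082, so e_1 = (-0.5963, 0.4472, 0.5963, -0.2981).

e_1 = (-0.5963, 0.4472, 0.5963, -0.2981)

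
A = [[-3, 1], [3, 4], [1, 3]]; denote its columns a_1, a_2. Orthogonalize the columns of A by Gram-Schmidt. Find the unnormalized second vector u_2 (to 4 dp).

a_1 = (-3, 3, 1); ‖a_1‖ = 4.3589, so q_1 = (-0.6882, 0.6882, 0.2294).
q_1·a_2 = (-0.6882)·1 + 0.6882·4 + 0.2294·3 = 2.7530.
u_2 = a_2 − 2.7530·q_1 = (2.8947, 2.1053, 2.3684).

u_2 = (2.8947, 2.1053, 2.3684)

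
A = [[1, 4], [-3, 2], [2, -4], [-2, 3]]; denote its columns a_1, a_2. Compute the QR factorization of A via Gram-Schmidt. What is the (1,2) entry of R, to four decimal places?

r_{12} = -3.7712

e_1 = a_1/‖a_1‖ = (1, -3, 2, -2)/4.2426 = (0.2357, -0.7071, 0.4714, -0.4714).
r_{12} = e_1·a_2 = -3.7712.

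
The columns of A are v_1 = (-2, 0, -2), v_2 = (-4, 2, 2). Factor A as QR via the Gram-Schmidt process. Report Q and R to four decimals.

v_1 = (-2, 0, -2); ‖v_1‖ = 2.8284, so q_1 = (-0.7071, 0.0000, -0.7071).
q_1·v_2 = (-0.7071)·(-4) + 0.0000·2 + (-0.7071)·2 = 1.4142.
u_2 = v_2 − 1.4142·q_1 = (-3.0000, 2.0000, 3.0000).
‖u_2‖ = 4.6904, so q_2 = (-0.6396, 0.4264, 0.6396).

Q = [[-0.7071, -0.6396], [0.0000, 0.4264], [-0.7071, 0.6396]], R = [[2.8284, 1.4142], [0.0000, 4.6904]]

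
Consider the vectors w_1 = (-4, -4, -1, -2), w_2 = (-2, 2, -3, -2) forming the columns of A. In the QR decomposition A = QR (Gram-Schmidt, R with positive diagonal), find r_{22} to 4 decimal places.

w_1 = (-4, -4, -1, -2); ‖w_1‖ = 6.0828, so e_1 = (-0.6576, -0.6576, -0.1644, -0.3288).
e_1·w_2 = (-0.6576)·(-2) + (-0.6576)·2 + (-0.1644)·(-3) + (-0.3288)·(-2) = 1.1508.
u_2 = w_2 − 1.1508·e_1 = (-1.2432, 2.7568, -2.8108, -1.6216).
r_{22} = ‖u_2‖ = 4.4357.

r_{22} = 4.4357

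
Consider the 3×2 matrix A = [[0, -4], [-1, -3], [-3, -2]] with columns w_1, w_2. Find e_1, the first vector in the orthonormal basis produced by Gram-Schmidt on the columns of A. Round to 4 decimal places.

w_1 = (0, -1, -3); ‖w_1‖ = 3.1623, so e_1 = (0.0000, -0.3162, -0.9487).

e_1 = (0.0000, -0.3162, -0.9487)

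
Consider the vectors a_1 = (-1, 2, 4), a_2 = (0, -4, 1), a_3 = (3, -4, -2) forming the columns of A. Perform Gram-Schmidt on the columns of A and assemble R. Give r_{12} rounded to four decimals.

q_1 = a_1/‖a_1‖ = (-1, 2, 4)/4.5826 = (-0.2182, 0.4364, 0.8729).
r_{12} = q_1·a_2 = -0.8729.

r_{12} = -0.8729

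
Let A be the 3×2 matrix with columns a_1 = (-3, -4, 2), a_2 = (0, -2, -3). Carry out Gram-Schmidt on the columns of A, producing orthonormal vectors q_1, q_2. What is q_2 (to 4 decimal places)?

q_2 = (0.0577, -0.4807, -0.8750)

a_1 = (-3, -4, 2); ‖a_1‖ = 5.3852, so q_1 = (-0.5571, -0.7428, 0.3714).
q_1·a_2 = (-0.5571)·0 + (-0.7428)·(-2) + 0.3714·(-3) = 0.3714.
u_2 = a_2 − 0.3714·q_1 = (0.2069, -1.7241, -3.1379).
‖u_2‖ = 3.5864, so q_2 = (0.0577, -0.4807, -0.8750).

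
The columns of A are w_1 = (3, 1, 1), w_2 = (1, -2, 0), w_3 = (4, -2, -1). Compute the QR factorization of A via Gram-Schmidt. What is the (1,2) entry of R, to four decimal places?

q_1 = w_1/‖w_1‖ = (3, 1, 1)/3.3166 = (0.9045, 0.3015, 0.3015).
r_{12} = q_1·w_2 = 0.3015.

r_{12} = 0.3015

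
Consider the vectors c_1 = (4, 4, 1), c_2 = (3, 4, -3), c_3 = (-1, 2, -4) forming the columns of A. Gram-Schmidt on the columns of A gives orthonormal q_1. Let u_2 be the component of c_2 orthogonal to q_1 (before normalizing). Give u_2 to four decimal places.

c_1 = (4, 4, 1); ‖c_1‖ = 5.7446, so q_1 = (0.6963, 0.6963, 0.1741).
q_1·c_2 = 0.6963·3 + 0.6963·4 + 0.1741·(-3) = 4.3519.
u_2 = c_2 − 4.3519·q_1 = (-0.0303, 0.9697, -3.7576).

u_2 = (-0.0303, 0.9697, -3.7576)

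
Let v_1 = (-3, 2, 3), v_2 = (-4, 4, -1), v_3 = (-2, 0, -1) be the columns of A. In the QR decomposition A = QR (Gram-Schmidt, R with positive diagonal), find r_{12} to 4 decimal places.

r_{12} = 3.6244

q_1 = v_1/‖v_1‖ = (-3, 2, 3)/4.6904 = (-0.6396, 0.4264, 0.6396).
r_{12} = q_1·v_2 = 3.6244.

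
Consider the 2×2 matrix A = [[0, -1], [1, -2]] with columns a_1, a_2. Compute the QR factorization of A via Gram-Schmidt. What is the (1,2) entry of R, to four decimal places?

r_{12} = -2.0000

e_1 = a_1/‖a_1‖ = (0, 1)/1.0000 = (0.0000, 1.0000).
r_{12} = e_1·a_2 = -2.0000.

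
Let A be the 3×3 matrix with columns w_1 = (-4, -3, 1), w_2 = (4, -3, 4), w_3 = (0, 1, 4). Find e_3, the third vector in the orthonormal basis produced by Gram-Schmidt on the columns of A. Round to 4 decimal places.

e_3 = (-0.2768, 0.6152, 0.7382)

w_1 = (-4, -3, 1); ‖w_1‖ = 5.0990, so e_1 = (-0.7845, -0.5883, 0.1961).
e_1·w_2 = (-0.7845)·4 + (-0.5883)·(-3) + 0.1961·4 = -0.5883.
u_2 = w_2 + 0.5883·e_1 = (3.5385, -3.3462, 4.1154).
‖u_2‖ = 6.3760, so e_2 = (0.5550, -0.5248, 0.6454).
e_1·w_3 = (-0.7845)·0 + (-0.5883)·1 + 0.1961·4 = 0.1961; e_2·w_3 = 0.5550·0 + (-0.5248)·1 + 0.6454·4 = 2.0570.
u_3 = w_3 − 0.1961·e_1 − 2.0570·e_2 = (-0.9877, 2.1949, 2.6339).
‖u_3‖ = 3.5680, so e_3 = (-0.2768, 0.6152, 0.7382).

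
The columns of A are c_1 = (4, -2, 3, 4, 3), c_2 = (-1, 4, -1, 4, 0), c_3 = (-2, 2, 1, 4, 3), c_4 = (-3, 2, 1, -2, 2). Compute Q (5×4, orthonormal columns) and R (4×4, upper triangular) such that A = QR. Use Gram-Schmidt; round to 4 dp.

q_1 = c_1/‖c_1‖ = (4, -2, 3, 4, 3)/7.3485 = (0.5443, -0.2722, 0.4082, 0.5443, 0.4082).
r_{12} = q_1·c_2 = 0.1361.
u_2 = c_2 − 0.1361·q_1 = (-1.0741, 4.0370, -1.0556, 3.9259, -0.0556).
‖u_2‖ = 5.8294, so q_2 = (-0.1843, 0.6925, -0.1811, 0.6735, -0.0095).
r_{13} = q_1·c_3 = 2.1773; r_{23} = q_2·c_3 = 4.2378.
u_3 = c_3 − 2.1773·q_1 − 4.2378·q_2 = (-2.4044, -0.3422, 0.8785, -0.0392, 2.1515).
‖u_3‖ = 3.3616, so q_3 = (-0.7152, -0.1018, 0.2613, -0.0117, 0.6400).
r_{14} = q_1·c_4 = -2.0412; r_{24} = q_2·c_4 = 0.3907; r_{34} = q_3·c_4 = 3.5068.
u_4 = c_4 + 2.0412·q_1 − 0.3907·q_2 − 3.5068·q_3 = (0.6914, 1.5309, 0.9877, -1.1111, 0.5926).
‖u_4‖ = 2.3201, so q_4 = (0.2980, 0.6598, 0.4257, -0.4789, 0.2554).

Q = [[0.5443, -0.1843, -0.7152, 0.2980], [-0.2722, 0.6925, -0.1018, 0.6598], [0.4082, -0.1811, 0.2613, 0.4257], [0.5443, 0.6735, -0.0117, -0.4789], [0.4082, -0.0095, 0.6400, 0.2554]], R = [[7.3485, 0.1361, 2.1773, -2.0412], [0.0000, 5.8294, 4.2378, 0.3907], [0.0000, 0.0000, 3.3616, 3.5068], [0.0000, 0.0000, 0.0000, 2.3201]]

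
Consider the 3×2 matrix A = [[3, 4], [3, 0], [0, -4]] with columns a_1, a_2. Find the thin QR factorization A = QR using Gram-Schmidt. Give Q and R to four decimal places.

Q = [[0.7071, 0.4082], [0.7071, -0.4082], [0.0000, -0.8165]], R = [[4.2426, 2.8284], [0.0000, 4.8990]]

a_1 = (3, 3, 0); ‖a_1‖ = 4.2426, so e_1 = (0.7071, 0.7071, 0.0000).
e_1·a_2 = 0.7071·4 + 0.7071·0 + 0.0000·(-4) = 2.8284.
u_2 = a_2 − 2.8284·e_1 = (2.0000, -2.0000, -4.0000).
‖u_2‖ = 4.8990, so e_2 = (0.4082, -0.4082, -0.8165).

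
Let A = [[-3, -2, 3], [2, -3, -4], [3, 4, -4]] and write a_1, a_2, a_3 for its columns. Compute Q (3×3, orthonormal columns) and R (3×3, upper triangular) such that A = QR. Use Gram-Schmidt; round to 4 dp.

Q = [[-0.6396, -0.0767, -0.7649], [0.4264, -0.8633, -0.2700], [0.6396, 0.4988, -0.5849]], R = [[4.6904, 2.5584, -6.1828], [0.0000, 4.7386, 1.2278], [0.0000, 0.0000, 1.1248]]

a_1 = (-3, 2, 3); ‖a_1‖ = 4.6904, so q_1 = (-0.6396, 0.4264, 0.6396).
q_1·a_2 = (-0.6396)·(-2) + 0.4264·(-3) + 0.6396·4 = 2.5584.
u_2 = a_2 − 2.5584·q_1 = (-0.3636, -4.0909, 2.3636).
‖u_2‖ = 4.7386, so q_2 = (-0.0767, -0.8633, 0.4988).
q_1·a_3 = (-0.6396)·3 + 0.4264·(-4) + 0.6396·(-4) = -6.1828; q_2·a_3 = (-0.0767)·3 + (-0.8633)·(-4) + 0.4988·(-4) = 1.2278.
u_3 = a_3 + 6.1828·q_1 − 1.2278·q_2 = (-0.8603, -0.3036, -0.6579).
‖u_3‖ = 1.1248, so q_3 = (-0.7649, -0.2700, -0.5849).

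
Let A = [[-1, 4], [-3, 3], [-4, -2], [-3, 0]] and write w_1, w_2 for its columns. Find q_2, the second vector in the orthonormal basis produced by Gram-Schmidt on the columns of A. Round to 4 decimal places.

w_1 = (-1, -3, -4, -3); ‖w_1‖ = 5.9161, so q_1 = (-0.1690, -0.5071, -0.6761, -0.5071).
q_1·w_2 = (-0.1690)·4 + (-0.5071)·3 + (-0.6761)·(-2) + (-0.5071)·0 = -0.8452.
u_2 = w_2 + 0.8452·q_1 = (3.8571, 2.5714, -2.5714, -0.4286).
‖u_2‖ = 5.3184, so q_2 = (0.7252, 0.4835, -0.4835, -0.0806).

q_2 = (0.7252, 0.4835, -0.4835, -0.0806)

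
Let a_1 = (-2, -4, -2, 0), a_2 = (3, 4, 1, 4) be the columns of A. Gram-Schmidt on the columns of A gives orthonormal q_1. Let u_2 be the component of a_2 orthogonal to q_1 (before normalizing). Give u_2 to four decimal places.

u_2 = (1.0000, 0.0000, -1.0000, 4.0000)

a_1 = (-2, -4, -2, 0); ‖a_1‖ = 4.8990, so q_1 = (-0.4082, -0.8165, -0.4082, 0.0000).
q_1·a_2 = (-0.4082)·3 + (-0.8165)·4 + (-0.4082)·1 + 0.0000·4 = -4.8990.
u_2 = a_2 + 4.8990·q_1 = (1.0000, 0.0000, -1.0000, 4.0000).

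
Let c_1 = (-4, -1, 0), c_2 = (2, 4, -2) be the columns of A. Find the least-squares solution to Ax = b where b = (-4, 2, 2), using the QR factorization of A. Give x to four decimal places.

x = (1.0909, 0.3788)

q_1 = c_1/‖c_1‖ = (-4, -1, 0)/4.1231 = (-0.9701, -0.2425, 0.0000).
r_{12} = q_1·c_2 = -2.9104.
u_2 = c_2 + 2.9104·q_1 = (-0.8235, 3.2941, -2.0000).
‖u_2‖ = 3.9407, so q_2 = (-0.2090, 0.8359, -0.5075).
Qᵀb = (3.3955, 1.4927).
Back-substitute: x_2 = 1.4927/3.9407 = 0.3788.
x_1 = (3.3955 + 2.9104·0.3788)/4.1231 = 1.0909.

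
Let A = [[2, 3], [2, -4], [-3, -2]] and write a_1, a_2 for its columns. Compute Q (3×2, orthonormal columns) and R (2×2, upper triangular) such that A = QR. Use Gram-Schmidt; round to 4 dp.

q_1 = a_1/‖a_1‖ = (2, 2, -3)/4.1231 = (0.4851, 0.4851, -0.7276).
r_{12} = q_1·a_2 = 0.9701.
u_2 = a_2 − 0.9701·q_1 = (2.5294, -4.4706, -1.2941).
‖u_2‖ = 5.2971, so q_2 = (0.4775, -0.8440, -0.2443).

Q = [[0.4851, 0.4775], [0.4851, -0.8440], [-0.7276, -0.2443]], R = [[4.1231, 0.9701], [0.0000, 5.2971]]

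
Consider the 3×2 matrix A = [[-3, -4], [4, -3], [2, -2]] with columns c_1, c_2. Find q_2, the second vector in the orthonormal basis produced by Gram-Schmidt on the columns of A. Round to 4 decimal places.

q_2 = (-0.8275, -0.4590, -0.3233)

c_1 = (-3, 4, 2); ‖c_1‖ = 5.3852, so q_1 = (-0.5571, 0.7428, 0.3714).
q_1·c_2 = (-0.5571)·(-4) + 0.7428·(-3) + 0.3714·(-2) = -0.7428.
u_2 = c_2 + 0.7428·q_1 = (-4.4138, -2.4483, -1.7241).
‖u_2‖ = 5.3337, so q_2 = (-0.8275, -0.4590, -0.3233).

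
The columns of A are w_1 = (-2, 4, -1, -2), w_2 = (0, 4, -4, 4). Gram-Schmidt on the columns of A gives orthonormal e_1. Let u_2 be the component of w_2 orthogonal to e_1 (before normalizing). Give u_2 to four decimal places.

u_2 = (0.9600, 2.0800, -3.5200, 4.9600)

e_1 = w_1/‖w_1‖ = (-2, 4, -1, -2)/5.0000 = (-0.4000, 0.8000, -0.2000, -0.4000).
r_{12} = e_1·w_2 = 2.4000.
u_2 = w_2 − 2.4000·e_1 = (0.9600, 2.0800, -3.5200, 4.9600).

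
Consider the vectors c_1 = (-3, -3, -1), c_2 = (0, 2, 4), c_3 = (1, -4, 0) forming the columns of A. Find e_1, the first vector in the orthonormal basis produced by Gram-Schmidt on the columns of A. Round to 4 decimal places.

e_1 = c_1/‖c_1‖ = (-3, -3, -1)/4.3589 = (-0.6882, -0.6882, -0.2294).

e_1 = (-0.6882, -0.6882, -0.2294)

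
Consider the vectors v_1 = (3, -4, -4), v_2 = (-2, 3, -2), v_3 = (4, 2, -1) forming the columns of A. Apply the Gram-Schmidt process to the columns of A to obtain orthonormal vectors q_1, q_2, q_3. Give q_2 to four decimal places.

q_2 = (-0.3324, 0.5305, -0.7798)

v_1 = (3, -4, -4); ‖v_1‖ = 6.4031, so q_1 = (0.4685, -0.6247, -0.6247).
q_1·v_2 = 0.4685·(-2) + (-0.6247)·3 + (-0.6247)·(-2) = -1.5617.
u_2 = v_2 + 1.5617·q_1 = (-1.2683, 2.0244, -2.9756).
‖u_2‖ = 3.8159, so q_2 = (-0.3324, 0.5305, -0.7798).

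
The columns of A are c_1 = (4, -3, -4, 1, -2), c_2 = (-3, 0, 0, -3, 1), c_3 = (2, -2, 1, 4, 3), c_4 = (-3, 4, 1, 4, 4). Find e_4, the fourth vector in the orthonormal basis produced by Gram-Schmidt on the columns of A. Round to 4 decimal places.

e_4 = (-0.3119, 0.4741, -0.6867, 0.3897, 0.2334)

c_1 = (4, -3, -4, 1, -2); ‖c_1‖ = 6.7823, so e_1 = (0.5898, -0.4423, -0.5898, 0.1474, -0.2949).
e_1·c_2 = 0.5898·(-3) + (-0.4423)·0 + (-0.5898)·0 + 0.1474·(-3) + (-0.2949)·1 = -2.5065.
u_2 = c_2 + 2.5065·e_1 = (-1.5217, -1.1087, -1.4783, -2.6304, 0.2609).
‖u_2‖ = 3.5661, so e_2 = (-0.4267, -0.3109, -0.4145, -0.7376, 0.0732).
e_1·c_3 = 0.5898·2 + (-0.4423)·(-2) + (-0.5898)·1 + 0.1474·4 + (-0.2949)·3 = 1.1795; e_2·c_3 = (-0.4267)·2 + (-0.3109)·(-2) + (-0.4145)·1 + (-0.7376)·4 + 0.0732·3 = -3.3772.
u_3 = c_3 − 1.1795·e_1 + 3.3772·e_2 = (-0.1368, -2.5282, 0.2957, 1.3350, 3.5949).
‖u_3‖ = 4.6047, so e_3 = (-0.0297, -0.5490, 0.0642, 0.2899, 0.7807).
e_1·c_4 = 0.5898·(-3) + (-0.4423)·4 + (-0.5898)·1 + 0.1474·4 + (-0.2949)·4 = -4.7181; e_2·c_4 = (-0.4267)·(-3) + (-0.3109)·4 + (-0.4145)·1 + (-0.7376)·4 + 0.0732·4 = -3.0358; e_3·c_4 = (-0.0297)·(-3) + (-0.5490)·4 + 0.0642·1 + 0.2899·4 + 0.7807·4 = 2.2396.
u_4 = c_4 + 4.7181·e_1 + 3.0358·e_2 − 2.2396·e_3 = (-1.4463, 2.1989, -3.1849, 1.8071, 1.0823).
‖u_4‖ = 4.6376, so e_4 = (-0.3119, 0.4741, -0.6867, 0.3897, 0.2334).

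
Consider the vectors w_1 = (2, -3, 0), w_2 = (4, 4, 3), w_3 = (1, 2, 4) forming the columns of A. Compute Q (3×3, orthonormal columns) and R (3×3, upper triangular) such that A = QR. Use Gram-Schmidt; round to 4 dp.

w_1 = (2, -3, 0); ‖w_1‖ = 3.6056, so q_1 = (0.5547, -0.8321, 0.0000).
q_1·w_2 = 0.5547·4 + (-0.8321)·4 + 0.0000·3 = -1.1094.
u_2 = w_2 + 1.1094·q_1 = (4.6154, 3.0769, 3.0000).
‖u_2‖ = 6.3063, so q_2 = (0.7319, 0.4879, 0.4757).
q_1·w_3 = 0.5547·1 + (-0.8321)·2 + 0.0000·4 = -1.1094; q_2·w_3 = 0.7319·1 + 0.4879·2 + 0.4757·4 = 3.6106.
u_3 = w_3 + 1.1094·q_1 − 3.6106·q_2 = (-1.0271, -0.6847, 2.2824).
‖u_3‖ = 2.5948, so q_3 = (-0.3958, -0.2639, 0.8796).

Q = [[0.5547, 0.7319, -0.3958], [-0.8321, 0.4879, -0.2639], [0.0000, 0.4757, 0.8796]], R = [[3.6056, -1.1094, -1.1094], [0.0000, 6.3063, 3.6106], [0.0000, 0.0000, 2.5948]]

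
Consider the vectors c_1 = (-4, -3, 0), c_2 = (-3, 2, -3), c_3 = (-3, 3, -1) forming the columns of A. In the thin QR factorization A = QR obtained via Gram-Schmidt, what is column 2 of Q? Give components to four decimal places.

e_2 = (-0.4499, 0.5999, -0.6616)

c_1 = (-4, -3, 0); ‖c_1‖ = 5.0000, so e_1 = (-0.8000, -0.6000, 0.0000).
e_1·c_2 = (-0.8000)·(-3) + (-0.6000)·2 + 0.0000·(-3) = 1.2000.
u_2 = c_2 − 1.2000·e_1 = (-2.0400, 2.7200, -3.0000).
‖u_2‖ = 4.5343, so e_2 = (-0.4499, 0.5999, -0.6616).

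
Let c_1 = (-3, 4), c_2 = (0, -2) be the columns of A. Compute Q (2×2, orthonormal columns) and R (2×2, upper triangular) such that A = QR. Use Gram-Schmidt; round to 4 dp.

Q = [[-0.6000, -0.8000], [0.8000, -0.6000]], R = [[5.0000, -1.6000], [0.0000, 1.2000]]

q_1 = c_1/‖c_1‖ = (-3, 4)/5.0000 = (-0.6000, 0.8000).
r_{12} = q_1·c_2 = -1.6000.
u_2 = c_2 + 1.6000·q_1 = (-0.9600, -0.7200).
‖u_2‖ = 1.2000, so q_2 = (-0.8000, -0.6000).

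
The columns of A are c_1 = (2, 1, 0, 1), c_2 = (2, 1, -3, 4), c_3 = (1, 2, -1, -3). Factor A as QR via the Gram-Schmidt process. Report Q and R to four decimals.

Q = [[0.8165, -0.2462, 0.0778], [0.4082, -0.1231, 0.4671], [0.0000, -0.7385, -0.6228], [0.4082, 0.6155, -0.6228]], R = [[2.4495, 3.6742, 0.4082], [0.0000, 4.0620, -1.6002], [0.0000, 0.0000, 3.5032]]

c_1 = (2, 1, 0, 1); ‖c_1‖ = 2.4495, so q_1 = (0.8165, 0.4082, 0.0000, 0.4082).
q_1·c_2 = 0.8165·2 + 0.4082·1 + 0.0000·(-3) + 0.4082·4 = 3.6742.
u_2 = c_2 − 3.6742·q_1 = (-1.0000, -0.5000, -3.0000, 2.5000).
‖u_2‖ = 4.0620, so q_2 = (-0.2462, -0.1231, -0.7385, 0.6155).
q_1·c_3 = 0.8165·1 + 0.4082·2 + 0.0000·(-1) + 0.4082·(-3) = 0.4082; q_2·c_3 = (-0.2462)·1 + (-0.1231)·2 + (-0.7385)·(-1) + 0.6155·(-3) = -1.6002.
u_3 = c_3 − 0.4082·q_1 + 1.6002·q_2 = (0.2727, 1.6364, -2.1818, -2.1818).
‖u_3‖ = 3.5032, so q_3 = (0.0778, 0.4671, -0.6228, -0.6228).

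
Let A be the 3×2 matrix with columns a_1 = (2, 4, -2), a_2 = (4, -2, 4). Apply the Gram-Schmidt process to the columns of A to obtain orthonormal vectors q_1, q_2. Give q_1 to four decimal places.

q_1 = a_1/‖a_1‖ = (2, 4, -2)/4.8990 = (0.4082, 0.8165, -0.4082).

q_1 = (0.4082, 0.8165, -0.4082)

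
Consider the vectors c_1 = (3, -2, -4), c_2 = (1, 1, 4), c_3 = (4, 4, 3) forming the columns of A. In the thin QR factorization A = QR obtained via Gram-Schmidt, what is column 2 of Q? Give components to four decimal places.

c_1 = (3, -2, -4); ‖c_1‖ = 5.3852, so q_1 = (0.5571, -0.3714, -0.7428).
q_1·c_2 = 0.5571·1 + (-0.3714)·1 + (-0.7428)·4 = -2.7854.
u_2 = c_2 + 2.7854·q_1 = (2.5517, -0.0345, 1.9310).
‖u_2‖ = 3.2002, so q_2 = (0.7974, -0.0108, 0.6034).

q_2 = (0.7974, -0.0108, 0.6034)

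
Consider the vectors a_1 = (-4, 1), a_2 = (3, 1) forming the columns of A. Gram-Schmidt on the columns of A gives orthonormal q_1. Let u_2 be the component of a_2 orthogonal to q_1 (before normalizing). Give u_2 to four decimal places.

u_2 = (0.4118, 1.6471)

q_1 = a_1/‖a_1‖ = (-4, 1)/4.1231 = (-0.9701, 0.2425).
r_{12} = q_1·a_2 = -2.6679.
u_2 = a_2 + 2.6679·q_1 = (0.4118, 1.6471).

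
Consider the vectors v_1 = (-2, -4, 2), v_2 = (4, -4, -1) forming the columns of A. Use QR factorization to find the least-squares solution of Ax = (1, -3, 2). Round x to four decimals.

x = (0.5000, 0.3333)

v_1 = (-2, -4, 2); ‖v_1‖ = 4.8990, so q_1 = (-0.4082, -0.8165, 0.4082).
q_1·v_2 = (-0.4082)·4 + (-0.8165)·(-4) + 0.4082·(-1) = 1.2247.
u_2 = v_2 − 1.2247·q_1 = (4.5000, -3.0000, -1.5000).
‖u_2‖ = 5.6125, so q_2 = (0.8018, -0.5345, -0.2673).
Qᵀb = (2.8577, 1.8708).
Back-substitute: x_2 = 1.8708/5.6125 = 0.3333.
x_1 = (2.8577 − 1.2247·0.3333)/4.8990 = 0.5000.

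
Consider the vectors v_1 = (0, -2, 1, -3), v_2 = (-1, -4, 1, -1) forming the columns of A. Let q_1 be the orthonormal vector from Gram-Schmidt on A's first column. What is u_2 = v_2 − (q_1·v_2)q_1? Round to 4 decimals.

u_2 = (-1.0000, -2.2857, 0.1429, 1.5714)

v_1 = (0, -2, 1, -3); ‖v_1‖ = 3.7417, so q_1 = (0.0000, -0.5345, 0.2673, -0.8018).
q_1·v_2 = 0.0000·(-1) + (-0.5345)·(-4) + 0.2673·1 + (-0.8018)·(-1) = 3.2071.
u_2 = v_2 − 3.2071·q_1 = (-1.0000, -2.2857, 0.1429, 1.5714).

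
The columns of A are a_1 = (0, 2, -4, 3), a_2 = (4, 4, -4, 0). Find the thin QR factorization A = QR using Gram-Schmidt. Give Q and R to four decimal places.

Q = [[0.0000, 0.7541], [0.3714, 0.4420], [-0.7428, -0.1300], [0.5571, -0.4680]], R = [[5.3852, 4.4567], [0.0000, 5.3045]]

a_1 = (0, 2, -4, 3); ‖a_1‖ = 5.3852, so e_1 = (0.0000, 0.3714, -0.7428, 0.5571).
e_1·a_2 = 0.0000·4 + 0.3714·4 + (-0.7428)·(-4) + 0.5571·0 = 4.4567.
u_2 = a_2 − 4.4567·e_1 = (4.0000, 2.3448, -0.6897, -2.4828).
‖u_2‖ = 5.3045, so e_2 = (0.7541, 0.4420, -0.1300, -0.4680).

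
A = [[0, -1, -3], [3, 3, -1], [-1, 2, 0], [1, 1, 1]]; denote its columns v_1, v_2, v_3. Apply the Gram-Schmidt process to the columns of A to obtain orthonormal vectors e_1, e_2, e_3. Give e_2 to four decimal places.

e_1 = v_1/‖v_1‖ = (0, 3, -1, 1)/3.3166 = (0.0000, 0.9045, -0.3015, 0.3015).
r_{12} = e_1·v_2 = 2.4121.
u_2 = v_2 − 2.4121·e_1 = (-1.0000, 0.8182, 2.7273, 0.2727).
‖u_2‖ = 3.0302, so e_2 = (-0.3300, 0.2700, 0.9000, 0.0900).

e_2 = (-0.3300, 0.2700, 0.9000, 0.0900)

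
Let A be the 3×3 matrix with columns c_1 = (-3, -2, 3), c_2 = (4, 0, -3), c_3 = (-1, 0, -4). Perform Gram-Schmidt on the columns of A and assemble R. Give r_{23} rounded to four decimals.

r_{23} = -0.2655

e_1 = c_1/‖c_1‖ = (-3, -2, 3)/4.6904 = (-0.6396, -0.4264, 0.6396).
r_{12} = e_1·c_2 = -4.4772.
u_2 = c_2 + 4.4772·e_1 = (1.1364, -1.9091, -0.1364).
‖u_2‖ = 2.2259, so e_2 = (0.5105, -0.8577, -0.0613).
r_{23} = e_2·c_3 = -0.2655.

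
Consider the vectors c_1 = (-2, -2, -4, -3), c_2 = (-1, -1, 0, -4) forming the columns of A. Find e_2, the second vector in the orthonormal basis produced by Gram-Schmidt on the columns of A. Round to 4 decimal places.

c_1 = (-2, -2, -4, -3); ‖c_1‖ = 5.7446, so e_1 = (-0.3482, -0.3482, -0.6963, -0.5222).
e_1·c_2 = (-0.3482)·(-1) + (-0.3482)·(-1) + (-0.6963)·0 + (-0.5222)·(-4) = 2.7852.
u_2 = c_2 − 2.7852·e_1 = (-0.0303, -0.0303, 1.9394, -2.5455).
‖u_2‖ = 3.2004, so e_2 = (-0.0095, -0.0095, 0.6060, -0.7954).

e_2 = (-0.0095, -0.0095, 0.6060, -0.7954)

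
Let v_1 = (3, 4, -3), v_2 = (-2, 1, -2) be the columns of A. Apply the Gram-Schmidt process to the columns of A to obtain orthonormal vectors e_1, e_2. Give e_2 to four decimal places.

v_1 = (3, 4, -3); ‖v_1‖ = 5.8310, so e_1 = (0.5145, 0.6860, -0.5145).
e_1·v_2 = 0.5145·(-2) + 0.6860·1 + (-0.5145)·(-2) = 0.6860.
u_2 = v_2 − 0.6860·e_1 = (-2.3529, 0.5294, -1.6471).
‖u_2‖ = 2.9205, so e_2 = (-0.8057, 0.1813, -0.5640).

e_2 = (-0.8057, 0.1813, -0.5640)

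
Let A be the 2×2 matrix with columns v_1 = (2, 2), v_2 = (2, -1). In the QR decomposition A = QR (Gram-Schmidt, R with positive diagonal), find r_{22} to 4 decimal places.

r_{22} = 2.1213

v_1 = (2, 2); ‖v_1‖ = 2.8284, so q_1 = (0.7071, 0.7071).
q_1·v_2 = 0.7071·2 + 0.7071·(-1) = 0.7071.
u_2 = v_2 − 0.7071·q_1 = (1.5000, -1.5000).
r_{22} = ‖u_2‖ = 2.1213.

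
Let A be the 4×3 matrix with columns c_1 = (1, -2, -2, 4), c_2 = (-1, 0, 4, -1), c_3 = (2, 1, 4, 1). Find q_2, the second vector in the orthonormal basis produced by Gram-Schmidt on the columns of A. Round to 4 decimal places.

q_2 = (-0.1432, -0.3102, 0.8829, 0.3221)

q_1 = c_1/‖c_1‖ = (1, -2, -2, 4)/5.0000 = (0.2000, -0.4000, -0.4000, 0.8000).
r_{12} = q_1·c_2 = -2.6000.
u_2 = c_2 + 2.6000·q_1 = (-0.4800, -1.0400, 2.9600, 1.0800).
‖u_2‖ = 3.3526, so q_2 = (-0.1432, -0.3102, 0.8829, 0.3221).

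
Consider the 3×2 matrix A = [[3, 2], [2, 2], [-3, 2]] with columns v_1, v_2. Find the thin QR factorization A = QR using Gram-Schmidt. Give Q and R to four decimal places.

Q = [[0.6396, 0.4332], [0.4264, 0.4874], [-0.6396, 0.7581]], R = [[4.6904, 0.8528], [0.0000, 3.3575]]

v_1 = (3, 2, -3); ‖v_1‖ = 4.6904, so e_1 = (0.6396, 0.4264, -0.6396).
e_1·v_2 = 0.6396·2 + 0.4264·2 + (-0.6396)·2 = 0.8528.
u_2 = v_2 − 0.8528·e_1 = (1.4545, 1.6364, 2.5455).
‖u_2‖ = 3.3575, so e_2 = (0.4332, 0.4874, 0.7581).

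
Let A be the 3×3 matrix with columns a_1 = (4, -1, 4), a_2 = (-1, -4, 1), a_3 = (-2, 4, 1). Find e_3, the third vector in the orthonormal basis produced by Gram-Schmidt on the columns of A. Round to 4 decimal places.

e_1 = a_1/‖a_1‖ = (4, -1, 4)/5.7446 = (0.6963, -0.1741, 0.6963).
r_{12} = e_1·a_2 = 0.6963.
u_2 = a_2 − 0.6963·e_1 = (-1.4848, -3.8788, 0.5152).
‖u_2‖ = 4.1851, so e_2 = (-0.3548, -0.9268, 0.1231).
r_{13} = e_1·a_3 = -1.3926; r_{23} = e_2·a_3 = -2.8745.
u_3 = a_3 + 1.3926·e_1 + 2.8745·e_2 = (-2.0502, 1.0934, 2.3235).
‖u_3‖ = 3.2860, so e_3 = (-0.6239, 0.3328, 0.7071).

e_3 = (-0.6239, 0.3328, 0.7071)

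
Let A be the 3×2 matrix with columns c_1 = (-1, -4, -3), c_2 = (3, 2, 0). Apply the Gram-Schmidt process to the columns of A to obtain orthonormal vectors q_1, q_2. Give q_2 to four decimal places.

c_1 = (-1, -4, -3); ‖c_1‖ = 5.0990, so q_1 = (-0.1961, -0.7845, -0.5883).
q_1·c_2 = (-0.1961)·3 + (-0.7845)·2 + (-0.5883)·0 = -2.1573.
u_2 = c_2 + 2.1573·q_1 = (2.5769, 0.3077, -1.2692).
‖u_2‖ = 2.8890, so q_2 = (0.8920, 0.1065, -0.4393).

q_2 = (0.8920, 0.1065, -0.4393)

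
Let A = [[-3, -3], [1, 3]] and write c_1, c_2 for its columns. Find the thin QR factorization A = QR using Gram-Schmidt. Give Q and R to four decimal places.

e_1 = c_1/‖c_1‖ = (-3, 1)/3.1623 = (-0.9487, 0.3162).
r_{12} = e_1·c_2 = 3.7947.
u_2 = c_2 − 3.7947·e_1 = (0.6000, 1.8000).
‖u_2‖ = 1.8974, so e_2 = (0.3162, 0.9487).

Q = [[-0.9487, 0.3162], [0.3162, 0.9487]], R = [[3.1623, 3.7947], [0.0000, 1.8974]]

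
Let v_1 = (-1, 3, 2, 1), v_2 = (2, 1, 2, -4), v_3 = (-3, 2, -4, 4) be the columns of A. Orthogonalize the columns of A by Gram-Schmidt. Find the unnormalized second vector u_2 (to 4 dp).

u_2 = (2.0667, 0.8000, 1.8667, -4.0667)

v_1 = (-1, 3, 2, 1); ‖v_1‖ = 3.8730, so q_1 = (-0.2582, 0.7746, 0.5164, 0.2582).
q_1·v_2 = (-0.2582)·2 + 0.7746·1 + 0.5164·2 + 0.2582·(-4) = 0.2582.
u_2 = v_2 − 0.2582·q_1 = (2.0667, 0.8000, 1.8667, -4.0667).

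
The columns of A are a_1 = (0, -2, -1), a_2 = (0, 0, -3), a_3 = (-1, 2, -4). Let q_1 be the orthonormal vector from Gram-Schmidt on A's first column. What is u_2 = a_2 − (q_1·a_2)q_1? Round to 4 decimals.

q_1 = a_1/‖a_1‖ = (0, -2, -1)/2.2361 = (0.0000, -0.8944, -0.4472).
r_{12} = q_1·a_2 = 1.3416.
u_2 = a_2 − 1.3416·q_1 = (0.0000, 1.2000, -2.4000).

u_2 = (0.0000, 1.2000, -2.4000)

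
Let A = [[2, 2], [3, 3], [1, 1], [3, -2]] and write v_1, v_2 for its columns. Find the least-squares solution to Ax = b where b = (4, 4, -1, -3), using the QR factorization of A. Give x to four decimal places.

x = (-0.0571, 1.4143)

q_1 = v_1/‖v_1‖ = (2, 3, 1, 3)/4.7958 = (0.4170, 0.6255, 0.2085, 0.6255).
r_{12} = q_1·v_2 = 1.6681.
u_2 = v_2 − 1.6681·q_1 = (1.3043, 1.9565, 0.6522, -3.0435).
‖u_2‖ = 3.9009, so q_2 = (0.3344, 0.5016, 0.1672, -0.7802).
Qᵀb = (2.0851, 5.5171).
Back-substitute: x_2 = 5.5171/3.9009 = 1.4143.
x_1 = (2.0851 − 1.6681·1.4143)/4.7958 = -0.0571.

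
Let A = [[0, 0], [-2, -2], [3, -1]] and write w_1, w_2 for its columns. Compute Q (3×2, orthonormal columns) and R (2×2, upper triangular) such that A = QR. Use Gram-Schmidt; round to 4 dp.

Q = [[0.0000, 0.0000], [-0.5547, -0.8321], [0.8321, -0.5547]], R = [[3.6056, 0.2774], [0.0000, 2.2188]]

w_1 = (0, -2, 3); ‖w_1‖ = 3.6056, so e_1 = (0.0000, -0.5547, 0.8321).
e_1·w_2 = 0.0000·0 + (-0.5547)·(-2) + 0.8321·(-1) = 0.2774.
u_2 = w_2 − 0.2774·e_1 = (0.0000, -1.8462, -1.2308).
‖u_2‖ = 2.2188, so e_2 = (0.0000, -0.8321, -0.5547).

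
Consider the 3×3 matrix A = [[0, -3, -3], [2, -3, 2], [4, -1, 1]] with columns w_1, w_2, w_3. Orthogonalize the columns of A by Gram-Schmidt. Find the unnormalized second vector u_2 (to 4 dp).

w_1 = (0, 2, 4); ‖w_1‖ = 4.4721, so q_1 = (0.0000, 0.4472, 0.8944).
q_1·w_2 = 0.0000·(-3) + 0.4472·(-3) + 0.8944·(-1) = -2.2361.
u_2 = w_2 + 2.2361·q_1 = (-3.0000, -2.0000, 1.0000).

u_2 = (-3.0000, -2.0000, 1.0000)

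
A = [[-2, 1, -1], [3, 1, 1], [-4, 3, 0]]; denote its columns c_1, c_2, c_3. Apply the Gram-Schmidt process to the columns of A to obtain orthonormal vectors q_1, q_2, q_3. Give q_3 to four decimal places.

q_1 = c_1/‖c_1‖ = (-2, 3, -4)/5.3852 = (-0.3714, 0.5571, -0.7428).
r_{12} = q_1·c_2 = -2.0426.
u_2 = c_2 + 2.0426·q_1 = (0.2414, 2.1379, 1.4828).
‖u_2‖ = 2.6130, so q_2 = (0.0924, 0.8182, 0.5675).
r_{13} = q_1·c_3 = 0.9285; r_{23} = q_2·c_3 = 0.7258.
u_3 = c_3 − 0.9285·q_1 − 0.7258·q_2 = (-0.7222, -0.1111, 0.2778).
‖u_3‖ = 0.7817, so q_3 = (-0.9239, -0.1421, 0.3553).

q_3 = (-0.9239, -0.1421, 0.3553)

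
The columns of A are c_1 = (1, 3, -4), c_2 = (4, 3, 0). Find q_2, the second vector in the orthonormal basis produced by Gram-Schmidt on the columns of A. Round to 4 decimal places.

q_2 = (0.8137, 0.3487, 0.4650)

q_1 = c_1/‖c_1‖ = (1, 3, -4)/5.0990 = (0.1961, 0.5883, -0.7845).
r_{12} = q_1·c_2 = 2.5495.
u_2 = c_2 − 2.5495·q_1 = (3.5000, 1.5000, 2.0000).
‖u_2‖ = 4.3012, so q_2 = (0.8137, 0.3487, 0.4650).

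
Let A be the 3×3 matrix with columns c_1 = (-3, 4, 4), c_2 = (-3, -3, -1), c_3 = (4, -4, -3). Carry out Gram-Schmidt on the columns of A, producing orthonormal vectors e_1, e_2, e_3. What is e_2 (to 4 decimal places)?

e_2 = (-0.8324, -0.5491, -0.0751)

c_1 = (-3, 4, 4); ‖c_1‖ = 6.4031, so e_1 = (-0.4685, 0.6247, 0.6247).
e_1·c_2 = (-0.4685)·(-3) + 0.6247·(-3) + 0.6247·(-1) = -1.0932.
u_2 = c_2 + 1.0932·e_1 = (-3.5122, -2.3171, -0.3171).
‖u_2‖ = 4.2196, so e_2 = (-0.8324, -0.5491, -0.0751).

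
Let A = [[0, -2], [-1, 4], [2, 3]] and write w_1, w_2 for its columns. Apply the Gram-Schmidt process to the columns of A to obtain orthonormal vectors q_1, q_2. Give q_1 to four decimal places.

q_1 = (0.0000, -0.4472, 0.8944)

w_1 = (0, -1, 2); ‖w_1‖ = 2.2361, so q_1 = (0.0000, -0.4472, 0.8944).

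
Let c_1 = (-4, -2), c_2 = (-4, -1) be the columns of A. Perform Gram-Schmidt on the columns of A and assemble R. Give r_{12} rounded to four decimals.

r_{12} = 4.0249

c_1 = (-4, -2); ‖c_1‖ = 4.4721, so q_1 = (-0.8944, -0.4472).
r_{12} = q_1·c_2 = 4.0249.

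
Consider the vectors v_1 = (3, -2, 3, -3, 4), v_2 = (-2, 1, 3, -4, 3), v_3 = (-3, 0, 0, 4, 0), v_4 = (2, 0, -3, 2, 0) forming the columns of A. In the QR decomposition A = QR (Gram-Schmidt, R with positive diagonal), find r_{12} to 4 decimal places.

v_1 = (3, -2, 3, -3, 4); ‖v_1‖ = 6.8557, so q_1 = (0.4376, -0.2917, 0.4376, -0.4376, 0.5835).
r_{12} = q_1·v_2 = 3.6466.

r_{12} = 3.6466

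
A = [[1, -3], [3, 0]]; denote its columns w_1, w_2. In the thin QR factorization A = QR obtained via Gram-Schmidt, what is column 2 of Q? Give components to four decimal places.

q_2 = (-0.9487, 0.3162)

w_1 = (1, 3); ‖w_1‖ = 3.1623, so q_1 = (0.3162, 0.9487).
q_1·w_2 = 0.3162·(-3) + 0.9487·0 = -0.9487.
u_2 = w_2 + 0.9487·q_1 = (-2.7000, 0.9000).
‖u_2‖ = 2.8460, so q_2 = (-0.9487, 0.3162).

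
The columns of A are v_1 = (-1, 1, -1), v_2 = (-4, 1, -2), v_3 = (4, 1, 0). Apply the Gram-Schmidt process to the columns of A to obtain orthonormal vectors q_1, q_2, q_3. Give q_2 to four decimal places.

q_1 = v_1/‖v_1‖ = (-1, 1, -1)/1.7321 = (-0.5774, 0.5774, -0.5774).
r_{12} = q_1·v_2 = 4.0415.
u_2 = v_2 − 4.0415·q_1 = (-1.6667, -1.3333, 0.3333).
‖u_2‖ = 2.1602, so q_2 = (-0.7715, -0.6172, 0.1543).

q_2 = (-0.7715, -0.6172, 0.1543)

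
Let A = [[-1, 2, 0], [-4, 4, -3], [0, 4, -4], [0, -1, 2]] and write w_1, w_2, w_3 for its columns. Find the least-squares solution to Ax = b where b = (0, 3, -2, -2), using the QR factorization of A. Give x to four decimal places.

e_1 = w_1/‖w_1‖ = (-1, -4, 0, 0)/4.1231 = (-0.2425, -0.9701, 0.0000, 0.0000).
r_{12} = e_1·w_2 = -4.3656.
u_2 = w_2 + 4.3656·e_1 = (0.9412, -0.2353, 4.0000, -1.0000).
‖u_2‖ = 4.2357, so e_2 = (0.2222, -0.0556, 0.9444, -0.2361).
r_{13} = e_1·w_3 = 2.9104; r_{23} = e_2·w_3 = -4.0829.
u_3 = w_3 − 2.9104·e_1 + 4.0829·e_2 = (1.6131, -0.4033, -0.1443, 1.0361).
‖u_3‖ = 1.9644, so e_3 = (0.8212, -0.2053, -0.0734, 0.5274).
Qᵀb = (-2.9104, -1.5832, -1.5238).
Back-substitute: x_3 = -1.5238/1.9644 = -0.7757.
x_2 = (-1.5832 + 4.0829·(-0.7757))/4.2357 = -1.1215.
x_1 = (-2.9104 + 4.3656·(-1.1215) − 2.9104·(-0.7757))/4.1231 = -1.3458.

x = (-1.3458, -1.1215, -0.7757)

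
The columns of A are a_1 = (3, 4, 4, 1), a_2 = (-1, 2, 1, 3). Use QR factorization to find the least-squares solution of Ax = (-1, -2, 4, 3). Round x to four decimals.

x = (0.0000, 0.6667)

a_1 = (3, 4, 4, 1); ‖a_1‖ = 6.4807, so e_1 = (0.4629, 0.6172, 0.6172, 0.1543).
e_1·a_2 = 0.4629·(-1) + 0.6172·2 + 0.6172·1 + 0.1543·3 = 1.8516.
u_2 = a_2 − 1.8516·e_1 = (-1.8571, 0.8571, -0.1429, 2.7143).
‖u_2‖ = 3.4017, so e_2 = (-0.5459, 0.2520, -0.0420, 0.7979).
Qᵀb = (1.2344, 2.2678).
Back-substitute: x_2 = 2.2678/3.4017 = 0.6667.
x_1 = (1.2344 − 1.8516·0.6667)/6.4807 = 0.0000.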